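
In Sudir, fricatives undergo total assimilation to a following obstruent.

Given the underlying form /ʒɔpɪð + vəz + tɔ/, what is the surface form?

[ʒɔpɪvvəttɔ]

/ð/ is the segment targeted by the rule; it sits immediately before /v/, so it assimilates completely and surfaces as [v].
At the second juncture, /z/ likewise becomes [t] adjacent to /t/.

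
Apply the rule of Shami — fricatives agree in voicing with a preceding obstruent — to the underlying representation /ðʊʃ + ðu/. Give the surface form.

[ðʊʃθu]

The rule targets /ð/ (voiced dental fricative), which sits after the trigger /ʃ/ (voiceless).
Changing only its voicing to voiceless gives [θ] — the voiceless dental fricative.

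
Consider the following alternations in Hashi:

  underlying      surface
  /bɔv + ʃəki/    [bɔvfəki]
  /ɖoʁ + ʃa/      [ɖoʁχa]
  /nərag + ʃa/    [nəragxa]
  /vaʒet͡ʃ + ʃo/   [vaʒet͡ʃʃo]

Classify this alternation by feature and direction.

progressive place assimilation

Underlying /ʃ/ is realised as [f] next to /v/; /v/ itself does not change.
/ʃ/ is postalveolar while /v/ is labiodental; the output [f] is labiodental, matching the trigger — so the feature that spreads is place.
Manner and voice are unchanged, so the assimilation is partial, not total.
The other alternating forms pattern the same way: /ʃ/ → [χ] after /ʁ/ (postalveolar → uvular, matching uvular); /ʃ/ → [x] after /g/ (postalveolar → velar, matching velar) — only place changes, and always toward the preceding segment.
No alternation appears in [vaʒet͡ʃʃo]: there the adjacent consonants already agree in place (/ʃ/ and /t͡ʃ/ are both postalveolar), so this form is consistent with the same rule.
Since the segment that changes follows the conditioning segment, the assimilation is progressive.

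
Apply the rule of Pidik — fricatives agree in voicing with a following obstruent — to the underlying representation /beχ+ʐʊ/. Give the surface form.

[beʁʐʊ]

The rule targets /χ/ (voiceless uvular fricative), which sits before the trigger /ʐ/ (voiced).
The voiced uvular fricative is [ʁ], so /χ/ → [ʁ].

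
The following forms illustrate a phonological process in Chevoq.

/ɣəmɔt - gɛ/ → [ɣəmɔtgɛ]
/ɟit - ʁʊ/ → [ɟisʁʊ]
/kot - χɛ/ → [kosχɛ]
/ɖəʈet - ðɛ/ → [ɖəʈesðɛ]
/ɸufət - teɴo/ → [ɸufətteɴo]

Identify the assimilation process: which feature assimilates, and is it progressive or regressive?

Underlying /t/ is realised as [s] next to /ʁ/; /ʁ/ itself does not change.
The change stop → fricative matches the manner of the following /ʁ/, identifying this as manner assimilation.
Place and voice are unchanged, so the assimilation is partial, not total.
The same holds elsewhere in the data: /t/ → [s] before /χ/ (stop → fricative, matching a fricative); /t/ → [s] before /ð/ (stop → fricative, matching a fricative) — only manner changes, and always toward the following segment.
Nothing changes in [ɣəmɔtgɛ], [ɸufətteɴo]: there the adjacent consonants already agree in manner (/t/ and /g/ are both stops; /t/ and /t/ are both stops), so these forms are consistent with the same rule.
Since the segment that changes precedes the conditioning segment, the assimilation is regressive.

regressive manner assimilation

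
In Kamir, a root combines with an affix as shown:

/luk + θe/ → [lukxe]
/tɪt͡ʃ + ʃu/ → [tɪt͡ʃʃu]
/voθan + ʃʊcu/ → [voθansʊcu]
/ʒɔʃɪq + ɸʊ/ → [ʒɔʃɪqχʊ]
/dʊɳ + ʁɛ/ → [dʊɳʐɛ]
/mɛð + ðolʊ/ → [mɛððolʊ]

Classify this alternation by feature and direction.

The segment that alternates is /θ/, which surfaces as [x] when adjacent to /k/.
/θ/ is dental while /k/ is velar; the output [x] is velar, matching the trigger — so the feature that spreads is place.
Manner and voice are unchanged, so the assimilation is partial, not total.
The other alternating forms pattern the same way: /ʃ/ → [s] after /n/ (postalveolar → alveolar, matching alveolar); /ɸ/ → [χ] after /q/ (bilabial → uvular, matching uvular); /ʁ/ → [ʐ] after /ɳ/ (uvular → retroflex, matching retroflex) — only place changes, and always toward the preceding segment.
No alternation appears in [tɪt͡ʃʃu], [mɛððolʊ]: there the adjacent consonants already agree in place (/ʃ/ and /t͡ʃ/ are both postalveolar; /ð/ and /ð/ are both dental), so these forms are consistent with the same rule.
The trigger is the preceding segment, so the direction is progressive (perseverative).

progressive place assimilation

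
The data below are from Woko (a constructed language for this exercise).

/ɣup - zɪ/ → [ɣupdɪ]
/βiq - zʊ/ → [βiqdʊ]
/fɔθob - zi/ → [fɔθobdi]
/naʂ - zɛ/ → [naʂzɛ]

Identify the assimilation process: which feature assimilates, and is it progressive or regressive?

The segment that alternates is /z/, which surfaces as [d] when adjacent to /p/.
/z/ is a fricative while /p/ is a stop; the output [d] is a stop, matching the trigger — so the feature that spreads is manner.
Place and voice are unchanged, so the assimilation is partial, not total.
The other alternating forms pattern the same way: /z/ → [d] after /q/ (fricative → stop, matching a stop); /z/ → [d] after /b/ (fricative → stop, matching a stop) — only manner changes, and always toward the preceding segment.
No alternation appears in [naʂzɛ]: there the adjacent consonants already agree in manner (/z/ and /ʂ/ are both fricatives), so this form is consistent with the same rule.
The trigger is the preceding segment, so the direction is progressive (perseverative).

progressive manner assimilation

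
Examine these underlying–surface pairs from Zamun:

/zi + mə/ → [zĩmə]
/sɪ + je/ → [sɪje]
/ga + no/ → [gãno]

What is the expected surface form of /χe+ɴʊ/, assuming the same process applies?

The data show regressive nasality assimilation (vowel nasalisation): /i/ → [ĩ] before /m/; /a/ → [ã] before /n/ — a vowel is nasalised by an immediately following nasal consonant.
No change occurs in [sɪje] because the vowel at the boundary is adjacent to an oral consonant, not a nasal (/ɪ/ next to /j/).
/e/ sits next to the nasal /ɴ/ and is therefore nasalised to [ẽ].

[χẽɴʊ]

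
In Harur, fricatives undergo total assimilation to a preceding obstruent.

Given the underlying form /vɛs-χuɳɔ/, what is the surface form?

[vɛssuɳɔ]

/χ/ is the segment targeted by the rule; it sits immediately after /s/, so it assimilates completely and surfaces as [s].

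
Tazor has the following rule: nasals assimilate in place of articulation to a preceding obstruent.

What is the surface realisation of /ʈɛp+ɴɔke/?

The rule targets /ɴ/ (voiced uvular nasal), which sits after the trigger /p/ (bilabial).
The voiced bilabial nasal is [m], so /ɴ/ → [m].

[ʈɛpmɔke]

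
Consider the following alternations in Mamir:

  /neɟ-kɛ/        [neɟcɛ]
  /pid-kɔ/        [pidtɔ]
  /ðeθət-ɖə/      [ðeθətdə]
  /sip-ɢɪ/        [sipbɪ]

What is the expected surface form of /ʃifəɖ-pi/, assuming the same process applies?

[ʃifəɖʈi]

The data show progressive place assimilation: /k/ → [c] after /ɟ/; /k/ → [t] after /d/; /ɖ/ → [d] after /t/; /ɢ/ → [b] after /p/. In each pair only place changes, matching the preceding consonant, while manner and voice stay constant.
/p/ is a voiceless bilabial stop. The preceding trigger /ɖ/ is retroflex, so /p/ must become retroflex as well.
A voiceless retroflex stop is [ʈ], so the surface segment is [ʈ].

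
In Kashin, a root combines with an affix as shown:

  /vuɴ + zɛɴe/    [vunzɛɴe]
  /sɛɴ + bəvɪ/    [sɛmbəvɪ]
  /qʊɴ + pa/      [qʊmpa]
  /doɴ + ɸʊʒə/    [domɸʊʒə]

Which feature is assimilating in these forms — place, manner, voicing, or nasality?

place

Underlying /ɴ/ is realised as [n] next to /z/; /z/ itself does not change.
/ɴ/ is uvular while /z/ is alveolar; the output [n] is alveolar, matching the trigger — so the feature that spreads is place.
Checking the remaining alternations: /ɴ/ → [m] before /b/ (uvular → bilabial, matching bilabial); /ɴ/ → [m] before /p/ (uvular → bilabial, matching bilabial); /ɴ/ → [m] before /ɸ/ (uvular → bilabial, matching bilabial) — only place changes, and always toward the following segment.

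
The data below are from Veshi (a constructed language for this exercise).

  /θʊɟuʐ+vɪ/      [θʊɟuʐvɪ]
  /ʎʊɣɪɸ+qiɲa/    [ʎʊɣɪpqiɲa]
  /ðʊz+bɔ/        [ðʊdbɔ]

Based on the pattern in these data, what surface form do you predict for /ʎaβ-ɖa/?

The data show regressive manner assimilation: /ɸ/ → [p] before /q/; /z/ → [d] before /b/. In each pair only manner changes, matching the following consonant, while place and voice stay constant.
No alternation appears in [θʊɟuʐvɪ]: there the adjacent consonants already agree in manner (/ʐ/ and /v/ are both fricatives), so this form is consistent with the same rule.
/β/ is a voiced bilabial fricative. The following trigger /ɖ/ is a stop, so /β/ must become a stop as well.
A voiced bilabial stop is [b], so the surface segment is [b].

[ʎabɖa]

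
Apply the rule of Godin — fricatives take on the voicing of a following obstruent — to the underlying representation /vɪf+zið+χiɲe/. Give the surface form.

The rule targets /f/ (voiceless labiodental fricative), which sits before the trigger /z/ (voiced).
The voiced labiodental fricative is [v], so /f/ → [v].
At the second juncture, /ð/ likewise becomes [θ] adjacent to /χ/.

[vɪvziθχiɲe]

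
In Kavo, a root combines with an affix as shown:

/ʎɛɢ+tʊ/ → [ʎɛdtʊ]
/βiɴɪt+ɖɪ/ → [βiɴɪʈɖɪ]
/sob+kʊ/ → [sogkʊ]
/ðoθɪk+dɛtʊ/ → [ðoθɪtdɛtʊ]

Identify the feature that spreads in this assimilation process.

place

Underlying /ɢ/ is realised as [d] next to /t/; /t/ itself does not change.
/ɢ/ is uvular while /t/ is alveolar; the output [d] is alveolar, matching the trigger — so the feature that spreads is place.
Checking the remaining alternations: /t/ → [ʈ] before /ɖ/ (alveolar → retroflex, matching retroflex); /b/ → [g] before /k/ (bilabial → velar, matching velar); /k/ → [t] before /d/ (velar → alveolar, matching alveolar) — only place changes, and always toward the following segment.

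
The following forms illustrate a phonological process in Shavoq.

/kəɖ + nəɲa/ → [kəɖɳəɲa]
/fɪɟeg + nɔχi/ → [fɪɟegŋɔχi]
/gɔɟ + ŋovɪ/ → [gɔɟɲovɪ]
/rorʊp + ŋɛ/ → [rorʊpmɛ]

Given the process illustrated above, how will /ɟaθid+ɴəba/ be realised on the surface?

[ɟaθidnəba]

The data show progressive place assimilation: /n/ → [ɳ] after /ɖ/; /n/ → [ŋ] after /g/; /ŋ/ → [ɲ] after /ɟ/; /ŋ/ → [m] after /p/. In each pair only place changes, matching the preceding consonant, while manner and voice stay constant.
The rule targets /ɴ/ (voiced uvular nasal), which sits after the trigger /d/ (alveolar).
The voiced alveolar nasal is [n], so /ɴ/ → [n].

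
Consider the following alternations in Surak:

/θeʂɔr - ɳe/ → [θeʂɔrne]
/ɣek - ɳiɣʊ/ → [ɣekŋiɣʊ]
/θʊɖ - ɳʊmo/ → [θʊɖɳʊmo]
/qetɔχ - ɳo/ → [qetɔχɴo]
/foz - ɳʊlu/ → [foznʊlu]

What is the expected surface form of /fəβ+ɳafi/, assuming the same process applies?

The data show progressive place assimilation: /ɳ/ → [n] after /r/; /ɳ/ → [ŋ] after /k/; /ɳ/ → [ɴ] after /χ/; /ɳ/ → [n] after /z/. In each pair only place changes, matching the preceding consonant, while manner and voice stay constant.
No alternation appears in [θʊɖɳʊmo]: there the adjacent consonants already agree in place (/ɳ/ and /ɖ/ are both retroflex), so this form is consistent with the same rule.
The rule targets /ɳ/ (voiced retroflex nasal), which sits after the trigger /β/ (bilabial).
The voiced bilabial nasal is [m], so /ɳ/ → [m].

[fəβmafi]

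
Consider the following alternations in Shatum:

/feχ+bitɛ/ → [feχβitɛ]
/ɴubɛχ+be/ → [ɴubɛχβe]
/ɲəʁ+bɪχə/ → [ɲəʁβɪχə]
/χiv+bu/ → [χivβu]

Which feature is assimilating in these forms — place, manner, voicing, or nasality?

The segment that alternates is /b/, which surfaces as [β] when adjacent to /χ/.
/b/ is a stop while /χ/ is a fricative; the output [β] is a fricative, matching the trigger — so the feature that spreads is manner.
The other alternating forms pattern the same way: /b/ → [β] after /ʁ/ (stop → fricative, matching a fricative); /b/ → [β] after /v/ (stop → fricative, matching a fricative) — only manner changes, and always toward the preceding segment.

manner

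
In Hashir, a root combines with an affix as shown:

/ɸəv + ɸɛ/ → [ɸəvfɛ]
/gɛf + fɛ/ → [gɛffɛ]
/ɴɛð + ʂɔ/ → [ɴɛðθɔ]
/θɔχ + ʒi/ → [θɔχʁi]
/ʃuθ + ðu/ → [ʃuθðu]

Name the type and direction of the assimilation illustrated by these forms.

progressive place assimilation

The segment that alternates is /ɸ/, which surfaces as [f] when adjacent to /v/.
The change bilabial → labiodental matches the place of the preceding /v/, identifying this as place assimilation.
Manner and voice are unchanged, so the assimilation is partial, not total.
Checking the remaining alternations: /ʂ/ → [θ] after /ð/ (retroflex → dental, matching dental); /ʒ/ → [ʁ] after /χ/ (postalveolar → uvular, matching uvular) — only place changes, and always toward the preceding segment.
Nothing changes in [gɛffɛ], [ʃuθðu]: there the adjacent consonants already agree in place (/f/ and /f/ are both labiodental; /ð/ and /θ/ are both dental), so these forms are consistent with the same rule.
The trigger is the preceding segment, so the direction is progressive (perseverative).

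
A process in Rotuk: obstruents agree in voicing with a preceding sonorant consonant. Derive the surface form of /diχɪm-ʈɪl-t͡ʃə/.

/ʈ/ is a voiceless retroflex stop. The preceding trigger /m/ is voiced, so /ʈ/ must become voiced as well.
Changing only its voicing to voiced gives [ɖ] — the voiced retroflex stop.
At the second juncture, /t͡ʃ/ likewise becomes [d͡ʒ] adjacent to /l/.

[diχɪmɖɪld͡ʒə]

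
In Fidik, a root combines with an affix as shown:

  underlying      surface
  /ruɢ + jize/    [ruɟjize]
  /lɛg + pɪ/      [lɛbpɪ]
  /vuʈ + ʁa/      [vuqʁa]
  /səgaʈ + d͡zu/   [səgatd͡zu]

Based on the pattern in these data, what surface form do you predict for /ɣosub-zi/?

[ɣosudzi]

The data show regressive place assimilation: /ɢ/ → [ɟ] before /j/; /g/ → [b] before /p/; /ʈ/ → [q] before /ʁ/; /ʈ/ → [t] before /d͡z/. In each pair only place changes, matching the following consonant, while manner and voice stay constant.
/b/ is a voiced bilabial stop. The following trigger /z/ is alveolar, so /b/ must become alveolar as well.
Changing only its place to alveolar gives [d] — the voiced alveolar stop.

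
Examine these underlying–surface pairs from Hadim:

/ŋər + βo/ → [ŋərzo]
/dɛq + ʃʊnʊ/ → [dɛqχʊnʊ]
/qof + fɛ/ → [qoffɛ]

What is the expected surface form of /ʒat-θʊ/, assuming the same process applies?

The data show progressive place assimilation: /β/ → [z] after /r/; /ʃ/ → [χ] after /q/. In each pair only place changes, matching the preceding consonant, while manner and voice stay constant.
No alternation appears in [qoffɛ]: there the adjacent consonants already agree in place (/f/ and /f/ are both labiodental), so this form is consistent with the same rule.
/θ/ is a voiceless dental fricative. The preceding trigger /t/ is alveolar, so /θ/ must become alveolar as well.
A voiceless alveolar fricative is [s], so the surface segment is [s].

[ʒatsʊ]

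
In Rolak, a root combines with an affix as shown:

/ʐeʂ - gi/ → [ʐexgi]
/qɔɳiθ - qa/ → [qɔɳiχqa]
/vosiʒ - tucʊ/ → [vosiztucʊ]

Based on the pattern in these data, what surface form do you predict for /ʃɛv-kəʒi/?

[ʃɛɣkəʒi]

The data show regressive place assimilation: /ʂ/ → [x] before /g/; /θ/ → [χ] before /q/; /ʒ/ → [z] before /t/. In each pair only place changes, matching the following consonant, while manner and voice stay constant.
/v/ is a voiced labiodental fricative. The following trigger /k/ is velar, so /v/ must become velar as well.
A voiced velar fricative is [ɣ], so the surface segment is [ɣ].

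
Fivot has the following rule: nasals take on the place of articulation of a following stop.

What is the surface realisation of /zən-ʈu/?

[zəɳʈu]

The rule targets /n/ (voiced alveolar nasal), which sits before the trigger /ʈ/ (retroflex).
The voiced retroflex nasal is [ɳ], so /n/ → [ɳ].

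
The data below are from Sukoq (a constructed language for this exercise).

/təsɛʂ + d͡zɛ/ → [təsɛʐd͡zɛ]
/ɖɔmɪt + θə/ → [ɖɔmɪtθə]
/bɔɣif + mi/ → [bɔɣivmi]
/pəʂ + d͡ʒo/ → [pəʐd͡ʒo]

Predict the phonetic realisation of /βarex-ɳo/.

The data show regressive voicing assimilation: /ʂ/ → [ʐ] before /d͡z/; /f/ → [v] before /m/; /ʂ/ → [ʐ] before /d͡ʒ/. In each pair only voicing changes, matching the following consonant, while place and manner stay constant.
No alternation appears in [ɖɔmɪtθə]: there the adjacent consonants already agree in voicing (/t/ and /θ/ are both voiceless), so this form is consistent with the same rule.
The rule targets /x/ (voiceless velar fricative), which sits before the trigger /ɳ/ (voiced).
A voiced velar fricative is [ɣ], so the surface segment is [ɣ].

[βareɣɳo]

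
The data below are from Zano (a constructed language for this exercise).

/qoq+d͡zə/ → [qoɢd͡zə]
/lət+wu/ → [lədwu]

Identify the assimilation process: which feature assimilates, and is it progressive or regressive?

regressive voicing assimilation

Comparing underlying and surface forms, /q/ → [ɢ] is the alternation; the neighbouring /d͡z/ is constant.
/q/ is voiceless while /d͡z/ is voiced; the output [ɢ] is voiced, matching the trigger — so the feature that spreads is voicing.
Place and manner are unchanged, so the assimilation is partial, not total.
The same holds elsewhere in the data: /t/ → [d] before /w/ (voiceless → voiced, matching voiced) — only voicing changes, and always toward the following segment.
The trigger is the following segment, so the direction is regressive (anticipatory).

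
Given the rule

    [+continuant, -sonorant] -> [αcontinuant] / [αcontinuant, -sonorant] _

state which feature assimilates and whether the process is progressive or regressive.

progressive manner assimilation

The shared variable α links the value of [continuant] on the target to that of the neighbouring obstruent. [continuant] distinguishes stops from fricatives — a manner-of-articulation feature — so this is manner assimilation.
The conditioning segment sits to the left of the focus bar, meaning the trigger precedes the segment that changes — progressive assimilation.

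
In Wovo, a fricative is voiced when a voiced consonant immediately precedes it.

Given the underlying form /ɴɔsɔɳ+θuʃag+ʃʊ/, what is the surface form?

The rule targets /θ/ (voiceless dental fricative), which sits after the trigger /ɳ/ (voiced).
A voiced dental fricative is [ð], so the surface segment is [ð].
At the second juncture, /ʃ/ likewise becomes [ʒ] adjacent to /g/.

[ɴɔsɔɳðuʃagʒʊ]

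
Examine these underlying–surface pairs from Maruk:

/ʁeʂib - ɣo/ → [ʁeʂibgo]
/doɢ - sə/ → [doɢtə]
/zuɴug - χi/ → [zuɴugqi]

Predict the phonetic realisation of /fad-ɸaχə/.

The data show progressive manner assimilation: /ɣ/ → [g] after /b/; /s/ → [t] after /ɢ/; /χ/ → [q] after /g/. In each pair only manner changes, matching the preceding consonant, while place and voice stay constant.
The rule targets /ɸ/ (voiceless bilabial fricative), which sits after the trigger /d/ (stop).
Changing only its manner to stop gives [p] — the voiceless bilabial stop.

[fadpaχə]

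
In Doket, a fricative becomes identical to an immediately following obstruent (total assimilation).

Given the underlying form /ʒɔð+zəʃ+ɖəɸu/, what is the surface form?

[ʒɔzzəɖɖəɸu]

/ð/ is the segment targeted by the rule; it sits immediately before /z/, so it assimilates completely and surfaces as [z].
The same rule applies at the second boundary: /ʃ/ → [ɖ] next to /ɖ/.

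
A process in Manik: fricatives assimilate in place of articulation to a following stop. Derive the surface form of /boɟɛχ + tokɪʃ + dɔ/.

[boɟɛstokɪsdɔ]

The rule targets /χ/ (voiceless uvular fricative), which sits before the trigger /t/ (alveolar).
A voiceless alveolar fricative is [s], so the surface segment is [s].
The same rule applies at the second boundary: /ʃ/ → [s] next to /d/.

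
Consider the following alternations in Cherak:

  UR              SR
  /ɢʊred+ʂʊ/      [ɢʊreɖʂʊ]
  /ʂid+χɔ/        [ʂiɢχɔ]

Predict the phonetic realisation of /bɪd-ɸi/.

[bɪbɸi]

The data show regressive place assimilation: /d/ → [ɖ] before /ʂ/; /d/ → [ɢ] before /χ/. In each pair only place changes, matching the following consonant, while manner and voice stay constant.
/d/ is a voiced alveolar stop. The following trigger /ɸ/ is bilabial, so /d/ must become bilabial as well.
The voiced bilabial stop is [b], so /d/ → [b].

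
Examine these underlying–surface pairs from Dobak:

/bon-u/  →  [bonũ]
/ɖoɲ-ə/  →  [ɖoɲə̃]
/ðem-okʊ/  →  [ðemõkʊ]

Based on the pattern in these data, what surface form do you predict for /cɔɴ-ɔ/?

[cɔɴɔ̃]

The data show progressive nasality assimilation (vowel nasalisation): /u/ → [ũ] after /n/; /ə/ → [ə̃] after /ɲ/; /o/ → [õ] after /m/ — a vowel is nasalised by an immediately preceding nasal consonant.
/ɔ/ sits next to the nasal /ɴ/ and is therefore nasalised to [ɔ̃].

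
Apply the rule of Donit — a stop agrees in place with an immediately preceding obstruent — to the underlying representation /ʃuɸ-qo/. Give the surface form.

The rule targets /q/ (voiceless uvular stop), which sits after the trigger /ɸ/ (bilabial).
Changing only its place to bilabial gives [p] — the voiceless bilabial stop.

[ʃuɸpo]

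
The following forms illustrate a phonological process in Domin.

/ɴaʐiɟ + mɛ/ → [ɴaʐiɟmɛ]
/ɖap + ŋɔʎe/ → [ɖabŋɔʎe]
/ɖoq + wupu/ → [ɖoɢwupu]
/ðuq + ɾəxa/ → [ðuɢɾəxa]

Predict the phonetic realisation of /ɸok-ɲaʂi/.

The data show regressive voicing assimilation: /p/ → [b] before /ŋ/; /q/ → [ɢ] before /w/; /q/ → [ɢ] before /ɾ/. In each pair only voicing changes, matching the following consonant, while place and manner stay constant.
No alternation appears in [ɴaʐiɟmɛ]: there the adjacent consonants already agree in voicing (/ɟ/ and /m/ are both voiced), so this form is consistent with the same rule.
The rule targets /k/ (voiceless velar stop), which sits before the trigger /ɲ/ (voiced).
A voiced velar stop is [g], so the surface segment is [g].

[ɸogɲaʂi]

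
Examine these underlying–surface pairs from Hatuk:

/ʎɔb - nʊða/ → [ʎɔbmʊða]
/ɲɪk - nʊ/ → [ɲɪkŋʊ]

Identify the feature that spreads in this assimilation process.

place

Comparing underlying and surface forms, /n/ → [m] is the alternation; the neighbouring /b/ is constant.
The change alveolar → bilabial matches the place of the preceding /b/, identifying this as place assimilation.
The other alternating form patterns the same way: /n/ → [ŋ] after /k/ (alveolar → velar, matching velar) — only place changes, and always toward the preceding segment.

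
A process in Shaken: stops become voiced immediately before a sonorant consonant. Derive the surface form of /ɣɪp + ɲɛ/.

[ɣɪbɲɛ]

/p/ is a voiceless bilabial stop. The following trigger /ɲ/ is voiced, so /p/ must become voiced as well.
The voiced bilabial stop is [b], so /p/ → [b].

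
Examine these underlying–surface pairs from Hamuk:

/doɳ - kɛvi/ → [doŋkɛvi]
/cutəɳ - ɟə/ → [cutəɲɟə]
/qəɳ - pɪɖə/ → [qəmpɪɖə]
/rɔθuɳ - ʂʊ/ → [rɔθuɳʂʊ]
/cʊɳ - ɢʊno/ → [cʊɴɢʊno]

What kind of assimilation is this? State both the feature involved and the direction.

regressive place assimilation

Comparing underlying and surface forms, /ɳ/ → [ŋ] is the alternation; the neighbouring /k/ is constant.
The change retroflex → velar matches the place of the following /k/, identifying this as place assimilation.
Manner and voice are unchanged, so the assimilation is partial, not total.
Checking the remaining alternations: /ɳ/ → [ɲ] before /ɟ/ (retroflex → palatal, matching palatal); /ɳ/ → [m] before /p/ (retroflex → bilabial, matching bilabial); /ɳ/ → [ɴ] before /ɢ/ (retroflex → uvular, matching uvular) — only place changes, and always toward the following segment.
Nothing changes in [rɔθuɳʂʊ]: there the adjacent consonants already agree in place (/ɳ/ and /ʂ/ are both retroflex), so this form is consistent with the same rule.
Since the segment that changes precedes the conditioning segment, the assimilation is regressive.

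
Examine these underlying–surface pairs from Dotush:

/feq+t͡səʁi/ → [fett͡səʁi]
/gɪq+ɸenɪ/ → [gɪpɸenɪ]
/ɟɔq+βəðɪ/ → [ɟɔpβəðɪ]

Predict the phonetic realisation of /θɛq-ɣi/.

The data show regressive place assimilation: /q/ → [t] before /t͡s/; /q/ → [p] before /ɸ/; /q/ → [p] before /β/. In each pair only place changes, matching the following consonant, while manner and voice stay constant.
/q/ is a voiceless uvular stop. The following trigger /ɣ/ is velar, so /q/ must become velar as well.
The voiceless velar stop is [k], so /q/ → [k].

[θɛkɣi]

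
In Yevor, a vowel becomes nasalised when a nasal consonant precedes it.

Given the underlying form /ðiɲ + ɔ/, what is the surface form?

/ɔ/ sits next to the nasal /ɲ/ and is therefore nasalised to [ɔ̃].

[ðiɲɔ̃]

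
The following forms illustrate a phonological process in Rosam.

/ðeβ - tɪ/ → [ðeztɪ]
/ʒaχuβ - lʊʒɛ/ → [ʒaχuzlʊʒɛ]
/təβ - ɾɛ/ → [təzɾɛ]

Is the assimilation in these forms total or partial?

partial assimilation

Comparing underlying and surface forms, /β/ → [z] is the alternation; the neighbouring /t/ is constant.
The change bilabial → alveolar matches the place of the following /t/, identifying this as place assimilation.
Manner and voice are unchanged, so the assimilation is partial, not total.
The other alternating forms pattern the same way: /β/ → [z] before /l/ (bilabial → alveolar, matching alveolar); /β/ → [z] before /ɾ/ (bilabial → alveolar, matching alveolar) — only place changes, and always toward the following segment.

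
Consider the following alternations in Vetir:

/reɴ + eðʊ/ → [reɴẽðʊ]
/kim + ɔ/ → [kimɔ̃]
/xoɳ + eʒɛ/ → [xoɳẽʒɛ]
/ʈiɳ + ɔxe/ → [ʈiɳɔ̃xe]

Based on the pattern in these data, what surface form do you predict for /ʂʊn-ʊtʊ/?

The data show progressive nasality assimilation (vowel nasalisation): /e/ → [ẽ] after /ɴ/; /ɔ/ → [ɔ̃] after /m/; /e/ → [ẽ] after /ɳ/; /ɔ/ → [ɔ̃] after /ɳ/ — a vowel is nasalised by an immediately preceding nasal consonant.
/ʊ/ sits next to the nasal /n/ and is therefore nasalised to [ʊ̃].

[ʂʊnʊ̃tʊ]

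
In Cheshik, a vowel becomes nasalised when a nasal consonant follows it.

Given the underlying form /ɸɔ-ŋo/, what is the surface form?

[ɸɔ̃ŋo]

The vowel /ɔ/ is adjacent to the following nasal /ŋ/, so it acquires [+nasal] and surfaces as [ɔ̃].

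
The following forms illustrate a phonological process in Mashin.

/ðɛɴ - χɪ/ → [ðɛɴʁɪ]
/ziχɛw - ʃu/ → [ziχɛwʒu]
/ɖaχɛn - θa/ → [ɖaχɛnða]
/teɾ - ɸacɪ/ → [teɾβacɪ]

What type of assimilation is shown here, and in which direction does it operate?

Comparing underlying and surface forms, /χ/ → [ʁ] is the alternation; the neighbouring /ɴ/ is constant.
The change voiceless → voiced matches the voicing of the preceding /ɴ/, identifying this as voicing assimilation.
Place and manner are unchanged, so the assimilation is partial, not total.
The same holds elsewhere in the data: /ʃ/ → [ʒ] after /w/ (voiceless → voiced, matching voiced); /θ/ → [ð] after /n/ (voiceless → voiced, matching voiced); /ɸ/ → [β] after /ɾ/ (voiceless → voiced, matching voiced) — only voicing changes, and always toward the preceding segment.
Since the segment that changes follows the conditioning segment, the assimilation is progressive.

progressive voicing assimilation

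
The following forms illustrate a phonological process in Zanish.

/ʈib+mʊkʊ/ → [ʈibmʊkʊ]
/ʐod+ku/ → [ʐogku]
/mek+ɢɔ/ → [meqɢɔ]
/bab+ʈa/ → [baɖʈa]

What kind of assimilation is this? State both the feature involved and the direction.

regressive place assimilation

Underlying /d/ is realised as [g] next to /k/; /k/ itself does not change.
The change alveolar → velar matches the place of the following /k/, identifying this as place assimilation.
Manner and voice are unchanged, so the assimilation is partial, not total.
The same holds elsewhere in the data: /k/ → [q] before /ɢ/ (velar → uvular, matching uvular); /b/ → [ɖ] before /ʈ/ (bilabial → retroflex, matching retroflex) — only place changes, and always toward the following segment.
No alternation appears in [ʈibmʊkʊ]: there the adjacent consonants already agree in place (/b/ and /m/ are both bilabial), so this form is consistent with the same rule.
Since the segment that changes precedes the conditioning segment, the assimilation is regressive.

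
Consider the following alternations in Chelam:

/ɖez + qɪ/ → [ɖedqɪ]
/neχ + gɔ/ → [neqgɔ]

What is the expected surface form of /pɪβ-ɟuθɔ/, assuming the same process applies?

The data show regressive manner assimilation: /z/ → [d] before /q/; /χ/ → [q] before /g/. In each pair only manner changes, matching the following consonant, while place and voice stay constant.
The rule targets /β/ (voiced bilabial fricative), which sits before the trigger /ɟ/ (stop).
Changing only its manner to stop gives [b] — the voiced bilabial stop.

[pɪbɟuθɔ]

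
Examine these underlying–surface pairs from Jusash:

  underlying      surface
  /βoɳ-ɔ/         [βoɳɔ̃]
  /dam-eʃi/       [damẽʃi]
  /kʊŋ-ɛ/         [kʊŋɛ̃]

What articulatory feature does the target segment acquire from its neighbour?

nasality

The vowel /ɔ/ surfaces as nasalised [ɔ̃] next to the preceding nasal /ɳ/ — it has acquired the [+nasal] feature of its neighbour.
The other forms show the same pattern: /e/ → [ẽ] after /m/; /ɛ/ → [ɛ̃] after /ŋ/ — each time a vowel is nasalised next to a preceding nasal.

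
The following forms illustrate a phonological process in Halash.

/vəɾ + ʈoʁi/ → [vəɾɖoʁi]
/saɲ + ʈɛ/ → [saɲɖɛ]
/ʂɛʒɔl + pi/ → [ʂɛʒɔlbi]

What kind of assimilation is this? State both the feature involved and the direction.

Underlying /ʈ/ is realised as [ɖ] next to /ɾ/; /ɾ/ itself does not change.
The change voiceless → voiced matches the voicing of the preceding /ɾ/, identifying this as voicing assimilation.
Place and manner are unchanged, so the assimilation is partial, not total.
The other alternating forms pattern the same way: /ʈ/ → [ɖ] after /ɲ/ (voiceless → voiced, matching voiced); /p/ → [b] after /l/ (voiceless → voiced, matching voiced) — only voicing changes, and always toward the preceding segment.
Since the segment that changes follows the conditioning segment, the assimilation is progressive.

progressive voicing assimilation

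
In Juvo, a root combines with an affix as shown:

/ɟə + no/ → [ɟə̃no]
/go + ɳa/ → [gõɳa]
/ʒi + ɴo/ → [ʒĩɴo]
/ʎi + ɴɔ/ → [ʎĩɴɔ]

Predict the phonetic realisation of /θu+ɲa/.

[θũɲa]

The data show regressive nasality assimilation (vowel nasalisation): /ə/ → [ə̃] before /n/; /o/ → [õ] before /ɳ/; /i/ → [ĩ] before /ɴ/ — a vowel is nasalised by an immediately following nasal consonant.
The vowel /u/ is adjacent to the following nasal /ɲ/, so it acquires [+nasal] and surfaces as [ũ].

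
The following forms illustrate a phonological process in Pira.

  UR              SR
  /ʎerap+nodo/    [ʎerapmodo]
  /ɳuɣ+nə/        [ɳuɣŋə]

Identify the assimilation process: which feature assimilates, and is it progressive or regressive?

Comparing underlying and surface forms, /n/ → [m] is the alternation; the neighbouring /p/ is constant.
/n/ is alveolar while /p/ is bilabial; the output [m] is bilabial, matching the trigger — so the feature that spreads is place.
Manner and voice are unchanged, so the assimilation is partial, not total.
The other alternating form patterns the same way: /n/ → [ŋ] after /ɣ/ (alveolar → velar, matching velar) — only place changes, and always toward the preceding segment.
The trigger is the preceding segment, so the direction is progressive (perseverative).

progressive place assimilation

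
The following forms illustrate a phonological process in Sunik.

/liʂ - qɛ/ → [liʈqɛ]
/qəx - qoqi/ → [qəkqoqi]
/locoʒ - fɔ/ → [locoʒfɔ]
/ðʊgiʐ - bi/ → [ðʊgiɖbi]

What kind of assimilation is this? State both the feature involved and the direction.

regressive manner assimilation

The segment that alternates is /ʂ/, which surfaces as [ʈ] when adjacent to /q/.
/ʂ/ is a fricative while /q/ is a stop; the output [ʈ] is a stop, matching the trigger — so the feature that spreads is manner.
Place and voice are unchanged, so the assimilation is partial, not total.
The same holds elsewhere in the data: /x/ → [k] before /q/ (fricative → stop, matching a stop); /ʐ/ → [ɖ] before /b/ (fricative → stop, matching a stop) — only manner changes, and always toward the following segment.
Nothing changes in [locoʒfɔ]: there the adjacent consonants already agree in manner (/ʒ/ and /f/ are both fricatives), so this form is consistent with the same rule.
The trigger is the following segment, so the direction is regressive (anticipatory).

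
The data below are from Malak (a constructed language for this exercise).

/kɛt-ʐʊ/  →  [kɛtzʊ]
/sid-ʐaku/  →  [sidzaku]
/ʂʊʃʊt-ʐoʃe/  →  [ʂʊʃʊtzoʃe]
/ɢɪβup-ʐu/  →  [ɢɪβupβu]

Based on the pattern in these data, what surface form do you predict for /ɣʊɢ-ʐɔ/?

The data show progressive place assimilation: /ʐ/ → [z] after /t/; /ʐ/ → [z] after /d/; /ʐ/ → [β] after /p/. In each pair only place changes, matching the preceding consonant, while manner and voice stay constant.
/ʐ/ is a voiced retroflex fricative. The preceding trigger /ɢ/ is uvular, so /ʐ/ must become uvular as well.
A voiced uvular fricative is [ʁ], so the surface segment is [ʁ].

[ɣʊɢʁɔ]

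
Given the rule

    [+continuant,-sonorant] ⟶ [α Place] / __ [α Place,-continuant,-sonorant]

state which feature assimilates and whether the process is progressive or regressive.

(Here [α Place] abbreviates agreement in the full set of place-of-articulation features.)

regressive place assimilation

The rule copies the place features (abbreviated [Place]) from the environment onto the target, so the assimilating feature is place.
The conditioning segment sits to the right of the focus bar, meaning the trigger follows the segment that changes — regressive assimilation.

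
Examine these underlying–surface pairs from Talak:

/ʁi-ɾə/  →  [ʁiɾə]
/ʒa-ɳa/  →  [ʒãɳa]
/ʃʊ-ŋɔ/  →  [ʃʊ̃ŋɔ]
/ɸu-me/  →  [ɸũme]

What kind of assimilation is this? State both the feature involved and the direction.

regressive nasality assimilation (vowel nasalisation)

The vowel /a/ surfaces as nasalised [ã] next to the following nasal /ɳ/ — it has acquired the [+nasal] feature of its neighbour.
The other forms show the same pattern: /ʊ/ → [ʊ̃] before /ŋ/; /u/ → [ũ] before /m/ — each time a vowel is nasalised next to a following nasal.
No change occurs in [ʁiɾə] because the vowel at the boundary is adjacent to an oral consonant, not a nasal (/i/ next to /ɾ/).
Because the conditioning nasal is to the right of the vowel that changes, the process is regressive (anticipatory).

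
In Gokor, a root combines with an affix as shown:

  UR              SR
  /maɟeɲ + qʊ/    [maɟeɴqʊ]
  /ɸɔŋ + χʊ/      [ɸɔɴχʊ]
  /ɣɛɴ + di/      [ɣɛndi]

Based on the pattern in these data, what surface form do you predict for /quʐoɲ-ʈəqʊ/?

The data show regressive place assimilation: /ɲ/ → [ɴ] before /q/; /ŋ/ → [ɴ] before /χ/; /ɴ/ → [n] before /d/. In each pair only place changes, matching the following consonant, while manner and voice stay constant.
/ɲ/ is a voiced palatal nasal. The following trigger /ʈ/ is retroflex, so /ɲ/ must become retroflex as well.
Changing only its place to retroflex gives [ɳ] — the voiced retroflex nasal.

[quʐoɳʈəqʊ]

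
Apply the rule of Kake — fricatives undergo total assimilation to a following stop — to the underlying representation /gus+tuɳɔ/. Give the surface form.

/s/ is the segment targeted by the rule; it sits immediately before /t/, so it assimilates completely and surfaces as [t].

[guttuɳɔ]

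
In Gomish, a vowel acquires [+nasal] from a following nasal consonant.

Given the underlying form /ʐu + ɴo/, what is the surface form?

The vowel /u/ is adjacent to the following nasal /ɴ/, so it acquires [+nasal] and surfaces as [ũ].

[ʐũɴo]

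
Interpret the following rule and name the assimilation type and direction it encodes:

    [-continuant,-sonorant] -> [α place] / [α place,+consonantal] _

progressive place assimilation

The shared variable α links the value of the place features (abbreviated [place]) on the target to the same value on the neighbouring segment, so place is the feature that assimilates.
The conditioning segment sits to the left of the focus bar, meaning the trigger precedes the segment that changes — progressive assimilation.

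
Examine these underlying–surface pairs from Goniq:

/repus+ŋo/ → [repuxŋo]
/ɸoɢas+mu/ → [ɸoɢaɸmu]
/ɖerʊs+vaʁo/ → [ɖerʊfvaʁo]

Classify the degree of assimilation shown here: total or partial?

Underlying /s/ is realised as [x] next to /ŋ/; /ŋ/ itself does not change.
The change alveolar → velar matches the place of the following /ŋ/, identifying this as place assimilation.
Manner and voice are unchanged, so the assimilation is partial, not total.
The other alternating forms pattern the same way: /s/ → [ɸ] before /m/ (alveolar → bilabial, matching bilabial); /s/ → [f] before /v/ (alveolar → labiodental, matching labiodental) — only place changes, and always toward the following segment.

partial assimilation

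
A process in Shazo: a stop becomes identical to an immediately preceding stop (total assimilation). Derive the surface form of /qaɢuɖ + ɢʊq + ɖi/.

/ɢ/ is the segment targeted by the rule; it sits immediately after /ɖ/, so it assimilates completely and surfaces as [ɖ].
At the second juncture, /ɖ/ likewise becomes [q] adjacent to /q/.

[qaɢuɖɖʊqqi]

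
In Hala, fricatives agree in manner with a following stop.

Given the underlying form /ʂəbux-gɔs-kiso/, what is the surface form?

The rule targets /x/ (voiceless velar fricative), which sits before the trigger /g/ (stop).
Changing only its manner to stop gives [k] — the voiceless velar stop.
The same rule applies at the second boundary: /s/ → [t] next to /k/.

[ʂəbukgɔtkiso]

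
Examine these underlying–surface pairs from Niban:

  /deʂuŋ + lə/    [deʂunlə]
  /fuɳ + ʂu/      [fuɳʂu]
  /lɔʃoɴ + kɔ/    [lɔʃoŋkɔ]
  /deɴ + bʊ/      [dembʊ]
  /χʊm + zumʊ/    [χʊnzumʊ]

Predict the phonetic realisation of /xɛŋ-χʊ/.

The data show regressive place assimilation: /ŋ/ → [n] before /l/; /ɴ/ → [ŋ] before /k/; /ɴ/ → [m] before /b/; /m/ → [n] before /z/. In each pair only place changes, matching the following consonant, while manner and voice stay constant.
Nothing changes in [fuɳʂu]: there the adjacent consonants already agree in place (/ɳ/ and /ʂ/ are both retroflex), so this form is consistent with the same rule.
/ŋ/ is a voiced velar nasal. The following trigger /χ/ is uvular, so /ŋ/ must become uvular as well.
A voiced uvular nasal is [ɴ], so the surface segment is [ɴ].

[xɛɴχʊ]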